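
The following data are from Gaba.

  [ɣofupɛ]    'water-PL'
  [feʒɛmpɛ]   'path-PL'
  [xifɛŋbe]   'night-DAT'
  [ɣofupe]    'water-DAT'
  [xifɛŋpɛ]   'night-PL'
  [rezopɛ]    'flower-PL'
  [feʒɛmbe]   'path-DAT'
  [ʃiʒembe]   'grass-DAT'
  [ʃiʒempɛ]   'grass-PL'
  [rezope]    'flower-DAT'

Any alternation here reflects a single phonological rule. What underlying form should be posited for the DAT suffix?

/-be/

The DAT suffix surfaces as [-be] and [-pe], depending on the final segment of the stem.
By contrast the PL suffix keeps its initial [p] throughout — that segment must be underlying.
The DAT suffix is therefore /-be/ underlyingly, with post-vocalic devoicing: voiced stops become voiceless after a vowel.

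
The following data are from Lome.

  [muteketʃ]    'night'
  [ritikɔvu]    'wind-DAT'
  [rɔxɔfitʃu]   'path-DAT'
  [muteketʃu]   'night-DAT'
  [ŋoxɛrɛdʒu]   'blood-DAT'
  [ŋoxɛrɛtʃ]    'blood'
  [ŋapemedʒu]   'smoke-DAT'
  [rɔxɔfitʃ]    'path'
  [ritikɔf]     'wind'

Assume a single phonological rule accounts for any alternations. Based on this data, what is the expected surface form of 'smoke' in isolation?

[ŋapemetʃ]

The stem for 'blood' ends in [tʃ] in [ŋoxɛrɛtʃ] but [dʒ] in [ŋoxɛrɛdʒu].
If /tʃ/ were underlying and a rule turned it into [dʒ] before the DAT suffix, 'night' would also alternate; but it has [tʃ] in both [muteketʃ] and [muteketʃu].
The alternation reflects word-final obstruent devoicing: voiced obstruents become voiceless word-finally. /dʒ/ is underlying.
The one attested form of 'smoke', [ŋapemedʒu], shows underlying /ŋapemedʒ/. Applying the same rule word-finally gives [ŋapemetʃ].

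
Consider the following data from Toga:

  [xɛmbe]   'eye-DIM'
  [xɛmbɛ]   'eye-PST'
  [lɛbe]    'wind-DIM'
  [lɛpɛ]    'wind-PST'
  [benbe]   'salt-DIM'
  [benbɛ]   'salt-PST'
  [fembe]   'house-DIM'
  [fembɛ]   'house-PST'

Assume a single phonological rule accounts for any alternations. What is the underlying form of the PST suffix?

/-pɛ/

The PST morpheme has two allomorphs, [-bɛ] and [-pɛ].
By contrast the DIM suffix keeps its initial [b] throughout — that segment must be underlying.
The PST suffix is therefore /-pɛ/ underlyingly, with post-nasal voicing: voiceless stops become voiced after a nasal.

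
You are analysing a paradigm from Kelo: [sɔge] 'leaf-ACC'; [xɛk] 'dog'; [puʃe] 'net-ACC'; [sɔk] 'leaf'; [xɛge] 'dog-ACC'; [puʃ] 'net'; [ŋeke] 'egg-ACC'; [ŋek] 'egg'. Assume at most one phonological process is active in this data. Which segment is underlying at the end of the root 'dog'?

The stem for 'dog' ends in [g] in [xɛge] but [k] in [xɛk].
If /k/ were underlying and a rule turned it into [g] before the ACC suffix, 'egg' would also alternate; but it has [k] in both [ŋeke] and [ŋek].
Therefore /g/ is basic and [k] is derived by word-final obstruent devoicing (voiced obstruents become voiceless word-finally).

/g/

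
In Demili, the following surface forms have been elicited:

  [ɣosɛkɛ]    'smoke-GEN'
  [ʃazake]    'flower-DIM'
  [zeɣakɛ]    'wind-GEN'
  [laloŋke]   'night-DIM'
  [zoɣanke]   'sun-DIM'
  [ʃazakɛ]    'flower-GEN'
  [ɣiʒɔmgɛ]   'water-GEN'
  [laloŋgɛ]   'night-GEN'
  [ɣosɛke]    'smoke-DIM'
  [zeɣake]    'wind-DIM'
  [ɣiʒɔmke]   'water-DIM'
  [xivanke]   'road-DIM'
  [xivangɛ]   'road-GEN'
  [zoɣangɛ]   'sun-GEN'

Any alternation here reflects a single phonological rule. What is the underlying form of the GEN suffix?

/-gɛ/

The GEN morpheme has two allomorphs, [-gɛ] and [-kɛ].
The DIM suffix, which begins with [k], is invariant after every stem; so [k] is not altered by any rule here.
The GEN suffix is therefore /-gɛ/ underlyingly, with post-vocalic devoicing: voiced stops become voiceless after a vowel.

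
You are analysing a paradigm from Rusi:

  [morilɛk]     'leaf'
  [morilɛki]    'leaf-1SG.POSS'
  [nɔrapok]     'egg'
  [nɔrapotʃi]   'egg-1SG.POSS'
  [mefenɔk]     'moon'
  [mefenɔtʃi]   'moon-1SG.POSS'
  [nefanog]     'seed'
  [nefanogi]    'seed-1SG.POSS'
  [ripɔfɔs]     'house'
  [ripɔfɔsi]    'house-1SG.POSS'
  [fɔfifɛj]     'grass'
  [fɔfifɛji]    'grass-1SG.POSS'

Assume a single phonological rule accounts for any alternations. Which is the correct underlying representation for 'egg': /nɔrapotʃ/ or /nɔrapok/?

In [nɔrapok] and [nɔrapotʃi] the final segment of 'egg' alternates: [k] ~ [tʃ].
The stem 'leaf' ([morilɛk], [morilɛki]) shows [k] unchanged in both environments, so [k] cannot be basic with [tʃ] derived before the 1SG.POSS suffix.
So /tʃ/ is underlying, and a rule of depalatalization — palato-alveolar /tʃ/ becomes [k] when no front vowel follows — gives [k].

/nɔrapotʃ/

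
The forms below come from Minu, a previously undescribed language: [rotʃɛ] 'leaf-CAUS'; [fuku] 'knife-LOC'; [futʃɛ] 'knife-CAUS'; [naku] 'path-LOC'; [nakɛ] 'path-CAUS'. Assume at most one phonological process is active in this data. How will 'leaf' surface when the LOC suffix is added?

'knife' shows [k] ~ [tʃ] at the end of the stem ([fuku] vs [futʃɛ]).
But 'path' keeps [k] in both environments ([naku], [nakɛ]), so there is no rule changing /k/ to [tʃ] before the CAUS suffix.
Therefore /tʃ/ is basic and [k] is derived by depalatalization (palato-alveolar /tʃ/ becomes [k] when no front vowel follows).
From [rotʃɛ] the stem 'leaf' is /rotʃ/; when no front vowel follows this yields [roku].

[roku]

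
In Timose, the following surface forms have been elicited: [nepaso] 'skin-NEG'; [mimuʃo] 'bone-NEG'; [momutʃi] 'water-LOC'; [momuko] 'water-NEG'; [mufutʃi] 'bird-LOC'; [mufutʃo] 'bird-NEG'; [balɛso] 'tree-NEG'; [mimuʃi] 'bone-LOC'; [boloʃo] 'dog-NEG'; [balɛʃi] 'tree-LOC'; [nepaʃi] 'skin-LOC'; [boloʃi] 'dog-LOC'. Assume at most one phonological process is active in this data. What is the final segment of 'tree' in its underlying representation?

The root 'tree' surfaces as [balɛso] and [balɛʃi], with a stem-final [s] ~ [ʃ] alternation.
Compare 'bone', with invariant [ʃ] in [mimuʃo] and [mimuʃi]: an analysis with underlying /ʃ/ and a rule producing [s] before the NEG suffix would wrongly predict alternation here too.
The alternation reflects palatalization before a front vowel: /k/ and /s/ become palato-alveolar [tʃ] and [ʃ] before a front vowel. /s/ is underlying.

/s/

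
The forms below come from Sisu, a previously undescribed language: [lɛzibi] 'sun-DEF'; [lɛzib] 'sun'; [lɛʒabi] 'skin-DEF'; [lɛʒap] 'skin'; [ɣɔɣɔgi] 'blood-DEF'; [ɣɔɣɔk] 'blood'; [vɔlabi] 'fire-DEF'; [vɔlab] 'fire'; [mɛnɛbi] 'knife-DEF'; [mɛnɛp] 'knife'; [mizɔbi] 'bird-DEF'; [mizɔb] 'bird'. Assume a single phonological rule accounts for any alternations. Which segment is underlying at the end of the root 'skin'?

/p/

The root 'skin' surfaces as [lɛʒabi] and [lɛʒap], with a stem-final [b] ~ [p] alternation.
Compare 'bird', with invariant [b] in [mizɔbi] and [mizɔb]: an analysis with underlying /b/ and a rule producing [p] in isolation would wrongly predict alternation here too.
The underlying segment must be /p/; voiceless stops become voiced between vowels, yielding [b] there.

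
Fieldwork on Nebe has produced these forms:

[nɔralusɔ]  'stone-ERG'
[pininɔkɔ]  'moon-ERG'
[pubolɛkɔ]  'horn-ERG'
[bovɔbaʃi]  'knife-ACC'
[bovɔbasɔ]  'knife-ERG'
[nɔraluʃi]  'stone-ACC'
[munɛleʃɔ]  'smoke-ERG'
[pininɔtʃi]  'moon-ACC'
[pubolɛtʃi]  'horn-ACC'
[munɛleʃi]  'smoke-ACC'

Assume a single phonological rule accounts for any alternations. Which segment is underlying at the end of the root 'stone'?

The root 'stone' surfaces as [nɔraluʃi] and [nɔralusɔ], with a stem-final [ʃ] ~ [s] alternation.
If /ʃ/ were underlying and a rule turned it into [s] before the ERG suffix, 'smoke' would also alternate; but it has [ʃ] in both [munɛleʃi] and [munɛleʃɔ].
Therefore /s/ is basic and [ʃ] is derived by palatalization before a front vowel (/k/ and /s/ become palato-alveolar [tʃ] and [ʃ] before a front vowel).

/s/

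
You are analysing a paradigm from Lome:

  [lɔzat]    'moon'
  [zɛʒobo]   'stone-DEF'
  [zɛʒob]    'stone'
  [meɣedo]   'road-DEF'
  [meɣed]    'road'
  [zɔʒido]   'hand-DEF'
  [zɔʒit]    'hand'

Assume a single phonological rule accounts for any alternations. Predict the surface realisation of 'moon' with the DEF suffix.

The stem for 'hand' ends in [d] in [zɔʒido] but [t] in [zɔʒit].
If /d/ were underlying and a rule turned it into [t] in isolation, 'road' would also alternate; but it has [d] in both [meɣedo] and [meɣed].
The alternation reflects intervocalic voicing: voiceless stops become voiced between vowels. /t/ is underlying.
The one attested form of 'moon', [lɔzat], shows underlying /lɔzat/. Applying the same rule between vowels gives [lɔzado].

[lɔzado]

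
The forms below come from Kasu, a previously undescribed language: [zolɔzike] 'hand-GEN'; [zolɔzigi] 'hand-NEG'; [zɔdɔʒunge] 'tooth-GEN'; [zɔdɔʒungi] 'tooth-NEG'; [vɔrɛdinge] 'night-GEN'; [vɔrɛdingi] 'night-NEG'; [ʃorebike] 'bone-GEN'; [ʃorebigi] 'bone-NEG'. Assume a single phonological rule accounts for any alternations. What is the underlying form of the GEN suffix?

/-ke/

The GEN morpheme has two allomorphs, [-ge] and [-ke].
The NEG suffix, which begins with [g], is invariant after every stem; so [g] is not altered by any rule here.
So the underlying form is /-ke/, and voiceless stops become voiced after a nasal.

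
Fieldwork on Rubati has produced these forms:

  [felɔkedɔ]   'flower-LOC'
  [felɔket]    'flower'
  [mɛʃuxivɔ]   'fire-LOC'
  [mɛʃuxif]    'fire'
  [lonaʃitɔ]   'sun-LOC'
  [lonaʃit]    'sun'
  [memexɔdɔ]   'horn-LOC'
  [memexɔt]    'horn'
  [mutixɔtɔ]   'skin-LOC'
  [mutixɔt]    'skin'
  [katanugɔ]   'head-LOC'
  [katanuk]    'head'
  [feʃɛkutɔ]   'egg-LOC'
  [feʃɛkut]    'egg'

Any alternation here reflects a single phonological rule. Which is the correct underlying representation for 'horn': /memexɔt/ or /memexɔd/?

/memexɔd/

The stem for 'horn' ends in [d] in [memexɔdɔ] but [t] in [memexɔt].
The stem 'skin' ([mutixɔtɔ], [mutixɔt]) shows [t] unchanged in both environments, so [t] cannot be basic with [d] derived before the LOC suffix.
The alternation reflects word-final obstruent devoicing: voiced obstruents become voiceless word-finally. /d/ is underlying.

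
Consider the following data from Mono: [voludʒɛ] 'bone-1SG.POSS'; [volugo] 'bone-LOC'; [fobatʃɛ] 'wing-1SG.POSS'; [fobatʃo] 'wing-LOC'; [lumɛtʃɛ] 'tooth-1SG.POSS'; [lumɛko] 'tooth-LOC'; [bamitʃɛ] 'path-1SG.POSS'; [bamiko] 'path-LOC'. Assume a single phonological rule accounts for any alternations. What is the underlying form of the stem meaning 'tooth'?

In [lumɛtʃɛ] and [lumɛko] the final segment of 'tooth' alternates: [tʃ] ~ [k].
If /tʃ/ were underlying and a rule turned it into [k] before the LOC suffix, 'wing' would also alternate; but it has [tʃ] in both [fobatʃɛ] and [fobatʃo].
So /k/ is underlying, and a rule of palatalization before a front vowel — /k/ and /g/ become palato-alveolar [tʃ] and [dʒ] before a front vowel — gives [tʃ].
Hence 'tooth' is /lumɛk/ underlyingly.

/lumɛk/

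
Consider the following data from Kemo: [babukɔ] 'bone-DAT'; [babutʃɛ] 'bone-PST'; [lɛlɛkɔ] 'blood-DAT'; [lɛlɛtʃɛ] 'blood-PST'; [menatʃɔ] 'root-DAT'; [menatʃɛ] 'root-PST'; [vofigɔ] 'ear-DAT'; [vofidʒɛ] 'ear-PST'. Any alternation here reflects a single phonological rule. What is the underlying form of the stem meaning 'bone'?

/babuk/

The stem for 'bone' ends in [k] in [babukɔ] but [tʃ] in [babutʃɛ].
If /tʃ/ were underlying and a rule turned it into [k] before the DAT suffix, 'root' would also alternate; but it has [tʃ] in both [menatʃɔ] and [menatʃɛ].
The underlying segment must be /k/; /k/ and /g/ become palato-alveolar [tʃ] and [dʒ] before a front vowel, yielding [tʃ] there.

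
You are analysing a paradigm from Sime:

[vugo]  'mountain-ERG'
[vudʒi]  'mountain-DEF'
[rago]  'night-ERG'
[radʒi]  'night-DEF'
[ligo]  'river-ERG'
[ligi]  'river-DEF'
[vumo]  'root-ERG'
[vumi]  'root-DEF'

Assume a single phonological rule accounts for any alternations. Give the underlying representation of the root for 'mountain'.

The root 'mountain' surfaces as [vugo] and [vudʒi], with a stem-final [g] ~ [dʒ] alternation.
Compare 'river', with invariant [g] in [ligo] and [ligi]: an analysis with underlying /g/ and a rule producing [dʒ] before the DEF suffix would wrongly predict alternation here too.
The underlying segment must be /dʒ/; palato-alveolar /dʒ/ becomes [g] when no front vowel follows, yielding [g] there.
Hence 'mountain' is /vudʒ/ underlyingly.

/vudʒ/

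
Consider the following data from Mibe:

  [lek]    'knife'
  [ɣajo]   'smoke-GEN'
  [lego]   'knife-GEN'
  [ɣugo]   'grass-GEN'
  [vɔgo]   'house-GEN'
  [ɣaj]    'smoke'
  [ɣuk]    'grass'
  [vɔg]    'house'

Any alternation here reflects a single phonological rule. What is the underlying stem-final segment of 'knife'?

/k/

In [lego] and [lek] the final segment of 'knife' alternates: [g] ~ [k].
Compare 'house', with invariant [g] in [vɔgo] and [vɔg]: an analysis with underlying /g/ and a rule producing [k] in isolation would wrongly predict alternation here too.
Therefore /k/ is basic and [g] is derived by intervocalic voicing (voiceless stops become voiced between vowels).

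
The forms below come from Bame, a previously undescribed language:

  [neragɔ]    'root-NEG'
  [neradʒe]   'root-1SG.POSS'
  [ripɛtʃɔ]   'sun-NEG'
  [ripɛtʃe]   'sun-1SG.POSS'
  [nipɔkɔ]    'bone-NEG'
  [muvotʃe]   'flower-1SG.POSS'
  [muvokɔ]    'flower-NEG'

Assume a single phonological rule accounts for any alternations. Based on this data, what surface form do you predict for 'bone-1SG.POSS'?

[nipɔtʃe]

The root 'flower' surfaces as [muvokɔ] and [muvotʃe], with a stem-final [k] ~ [tʃ] alternation.
If /tʃ/ were underlying and a rule turned it into [k] before the NEG suffix, 'sun' would also alternate; but it has [tʃ] in both [ripɛtʃɔ] and [ripɛtʃe].
So /k/ is underlying, and a rule of palatalization before a front vowel — /k/ and /g/ become palato-alveolar [tʃ] and [dʒ] before a front vowel — gives [tʃ].
The one attested form of 'bone', [nipɔkɔ], shows underlying /nipɔk/. Applying the same rule before a front vowel gives [nipɔtʃe].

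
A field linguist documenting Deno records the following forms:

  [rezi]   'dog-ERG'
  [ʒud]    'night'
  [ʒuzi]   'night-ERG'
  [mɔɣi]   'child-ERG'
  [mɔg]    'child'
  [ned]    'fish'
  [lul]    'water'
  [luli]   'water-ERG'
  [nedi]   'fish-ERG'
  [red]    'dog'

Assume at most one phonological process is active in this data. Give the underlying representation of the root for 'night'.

The stem for 'night' ends in [d] in [ʒud] but [z] in [ʒuzi].
The stem 'fish' ([ned], [nedi]) shows [d] unchanged in both environments, so [d] cannot be basic with [z] derived before the ERG suffix.
Therefore /z/ is basic and [d] is derived by word-final hardening (voiced fricatives become stops word-finally).
Hence 'night' is /ʒuz/ underlyingly.

/ʒuz/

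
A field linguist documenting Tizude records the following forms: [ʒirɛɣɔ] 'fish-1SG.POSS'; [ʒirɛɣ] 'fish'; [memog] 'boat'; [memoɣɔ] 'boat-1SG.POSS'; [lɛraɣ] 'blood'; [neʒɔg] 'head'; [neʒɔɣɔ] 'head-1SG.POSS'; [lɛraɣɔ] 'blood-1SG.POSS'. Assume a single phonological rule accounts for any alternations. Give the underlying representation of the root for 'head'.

The stem for 'head' ends in [ɣ] in [neʒɔɣɔ] but [g] in [neʒɔg].
But 'fish' keeps [ɣ] in both environments ([ʒirɛɣɔ], [ʒirɛɣ]), so there is no rule changing /ɣ/ to [g] in isolation.
So /g/ is underlying, and a rule of intervocalic spirantization — voiced stops become fricatives between vowels — gives [ɣ].

/neʒɔg/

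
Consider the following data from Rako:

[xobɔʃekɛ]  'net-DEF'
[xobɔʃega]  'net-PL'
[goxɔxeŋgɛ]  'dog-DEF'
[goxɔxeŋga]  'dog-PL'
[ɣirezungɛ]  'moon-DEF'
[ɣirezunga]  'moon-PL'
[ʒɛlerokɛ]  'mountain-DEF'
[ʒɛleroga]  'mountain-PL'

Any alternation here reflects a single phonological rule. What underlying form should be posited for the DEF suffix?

/-kɛ/

The DEF suffix surfaces as [-gɛ] and [-kɛ], depending on the final segment of the stem.
The PL suffix, which begins with [g], is invariant after every stem; so [g] is not altered by any rule here.
So the underlying form is /-kɛ/, and voiceless stops become voiced after a nasal.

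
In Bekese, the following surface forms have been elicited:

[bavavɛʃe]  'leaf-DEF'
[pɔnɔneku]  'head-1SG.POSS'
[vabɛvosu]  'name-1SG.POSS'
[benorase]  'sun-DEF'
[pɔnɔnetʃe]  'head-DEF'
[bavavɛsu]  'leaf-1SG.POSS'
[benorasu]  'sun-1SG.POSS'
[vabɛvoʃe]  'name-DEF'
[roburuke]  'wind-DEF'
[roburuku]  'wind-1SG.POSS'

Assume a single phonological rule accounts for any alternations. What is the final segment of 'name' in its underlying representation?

The root 'name' surfaces as [vabɛvosu] and [vabɛvoʃe], with a stem-final [s] ~ [ʃ] alternation.
Compare 'sun', with invariant [s] in [benorasu] and [benorase]: an analysis with underlying /s/ and a rule producing [ʃ] before the DEF suffix would wrongly predict alternation here too.
The alternation reflects depalatalization: palato-alveolar /tʃ/ and /ʃ/ become [k] and [s] when no front vowel follows. /ʃ/ is underlying.

/ʃ/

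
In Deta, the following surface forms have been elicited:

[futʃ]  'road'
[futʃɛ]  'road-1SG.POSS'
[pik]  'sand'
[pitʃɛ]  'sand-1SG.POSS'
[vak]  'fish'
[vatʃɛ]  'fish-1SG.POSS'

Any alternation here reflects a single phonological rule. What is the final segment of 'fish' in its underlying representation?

/k/

In [vak] and [vatʃɛ] the final segment of 'fish' alternates: [k] ~ [tʃ].
The stem 'road' ([futʃ], [futʃɛ]) shows [tʃ] unchanged in both environments, so [tʃ] cannot be basic with [k] derived in isolation.
So /k/ is underlying, and a rule of palatalization before a front vowel — /k/ becomes palato-alveolar [tʃ] before a front vowel — gives [tʃ].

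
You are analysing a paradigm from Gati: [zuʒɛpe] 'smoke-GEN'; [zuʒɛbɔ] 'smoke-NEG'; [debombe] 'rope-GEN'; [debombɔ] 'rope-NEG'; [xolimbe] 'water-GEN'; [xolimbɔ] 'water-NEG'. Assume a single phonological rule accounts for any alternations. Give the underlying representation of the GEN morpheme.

/-pe/

The GEN suffix surfaces as [-be] and [-pe], depending on the final segment of the stem.
The NEG suffix, which begins with [b], is invariant after every stem; so [b] is not altered by any rule here.
The GEN suffix is therefore /-pe/ underlyingly, with post-nasal voicing: voiceless stops become voiced after a nasal.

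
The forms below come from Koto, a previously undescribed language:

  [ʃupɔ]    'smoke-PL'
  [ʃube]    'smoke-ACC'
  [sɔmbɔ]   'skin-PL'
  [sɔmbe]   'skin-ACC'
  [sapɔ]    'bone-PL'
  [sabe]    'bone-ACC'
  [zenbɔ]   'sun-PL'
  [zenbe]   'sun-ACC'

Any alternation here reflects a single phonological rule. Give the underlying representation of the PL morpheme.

/-pɔ/

The PL morpheme has two allomorphs, [-bɔ] and [-pɔ].
The ACC suffix, which begins with [b], is invariant after every stem; so [b] is not altered by any rule here.
The PL suffix is therefore /-pɔ/ underlyingly, with post-nasal voicing: voiceless stops become voiced after a nasal.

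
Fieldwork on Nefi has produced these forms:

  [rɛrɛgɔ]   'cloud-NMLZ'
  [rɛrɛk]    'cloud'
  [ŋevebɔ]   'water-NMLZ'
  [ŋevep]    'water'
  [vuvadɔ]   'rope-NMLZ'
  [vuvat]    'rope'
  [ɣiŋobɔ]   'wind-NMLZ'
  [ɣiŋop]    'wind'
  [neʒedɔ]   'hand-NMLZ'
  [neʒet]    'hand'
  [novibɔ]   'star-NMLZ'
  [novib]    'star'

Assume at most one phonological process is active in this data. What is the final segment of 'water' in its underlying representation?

In [ŋevebɔ] and [ŋevep] the final segment of 'water' alternates: [b] ~ [p].
But 'star' keeps [b] in both environments ([novibɔ], [novib]), so there is no rule changing /b/ to [p] in isolation.
So /p/ is underlying, and a rule of intervocalic voicing — voiceless stops become voiced between vowels — gives [b].

/p/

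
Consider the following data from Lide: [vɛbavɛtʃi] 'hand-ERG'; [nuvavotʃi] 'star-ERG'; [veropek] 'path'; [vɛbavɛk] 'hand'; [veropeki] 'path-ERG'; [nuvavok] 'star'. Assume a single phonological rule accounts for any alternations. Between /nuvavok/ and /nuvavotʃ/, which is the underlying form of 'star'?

/nuvavotʃ/

In [nuvavok] and [nuvavotʃi] the final segment of 'star' alternates: [k] ~ [tʃ].
The stem 'path' ([veropek], [veropeki]) shows [k] unchanged in both environments, so [k] cannot be basic with [tʃ] derived before the ERG suffix.
So /tʃ/ is underlying, and a rule of depalatalization — palato-alveolar /tʃ/ becomes [k] when no front vowel follows — gives [k].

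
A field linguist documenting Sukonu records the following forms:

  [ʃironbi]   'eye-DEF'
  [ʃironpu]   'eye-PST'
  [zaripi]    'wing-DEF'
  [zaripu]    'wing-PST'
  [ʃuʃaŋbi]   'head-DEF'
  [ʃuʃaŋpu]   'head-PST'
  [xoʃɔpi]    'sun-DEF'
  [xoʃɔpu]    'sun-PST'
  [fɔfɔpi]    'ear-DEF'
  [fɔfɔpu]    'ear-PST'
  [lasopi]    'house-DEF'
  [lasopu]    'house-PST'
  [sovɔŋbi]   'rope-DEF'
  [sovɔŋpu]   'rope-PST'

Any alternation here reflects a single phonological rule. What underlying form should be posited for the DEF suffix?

The DEF suffix surfaces as [-bi] and [-pi], depending on the final segment of the stem.
By contrast the PST suffix keeps its initial [p] throughout — that segment must be underlying.
The DEF suffix is therefore /-bi/ underlyingly, with post-vocalic devoicing: voiced stops become voiceless after a vowel.

/-bi/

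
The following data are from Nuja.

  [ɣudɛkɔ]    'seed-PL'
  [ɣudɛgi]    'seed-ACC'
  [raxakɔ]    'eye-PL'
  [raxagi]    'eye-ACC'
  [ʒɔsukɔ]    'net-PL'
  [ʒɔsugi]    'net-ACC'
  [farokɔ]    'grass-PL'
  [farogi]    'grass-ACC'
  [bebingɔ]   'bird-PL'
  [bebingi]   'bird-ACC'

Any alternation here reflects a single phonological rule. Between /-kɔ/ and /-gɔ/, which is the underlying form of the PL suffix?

The PL suffix surfaces as [-gɔ] and [-kɔ], depending on the final segment of the stem.
The ACC suffix, which begins with [g], is invariant after every stem; so [g] is not altered by any rule here.
The PL suffix is therefore /-kɔ/ underlyingly, with post-nasal voicing: voiceless stops become voiced after a nasal.

/-kɔ/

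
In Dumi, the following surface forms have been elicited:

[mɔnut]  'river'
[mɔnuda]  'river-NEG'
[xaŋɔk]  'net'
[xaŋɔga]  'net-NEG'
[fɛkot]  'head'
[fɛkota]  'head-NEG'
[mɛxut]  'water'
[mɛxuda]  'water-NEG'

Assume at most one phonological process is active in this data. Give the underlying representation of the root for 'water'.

/mɛxud/

The root 'water' surfaces as [mɛxut] and [mɛxuda], with a stem-final [t] ~ [d] alternation.
Compare 'head', with invariant [t] in [fɛkot] and [fɛkota]: an analysis with underlying /t/ and a rule producing [d] before the NEG suffix would wrongly predict alternation here too.
The alternation reflects word-final obstruent devoicing: voiced obstruents become voiceless word-finally. /d/ is underlying.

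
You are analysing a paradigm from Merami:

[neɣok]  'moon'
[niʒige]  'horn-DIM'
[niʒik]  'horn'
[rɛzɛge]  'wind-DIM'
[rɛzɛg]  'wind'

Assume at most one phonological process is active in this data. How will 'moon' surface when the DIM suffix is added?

The stem for 'horn' ends in [g] in [niʒige] but [k] in [niʒik].
The stem 'wind' ([rɛzɛge], [rɛzɛg]) shows [g] unchanged in both environments, so [g] cannot be basic with [k] derived in isolation.
Therefore /k/ is basic and [g] is derived by intervocalic voicing (voiceless stops become voiced between vowels).
From [neɣok] the stem 'moon' is /neɣok/; between vowels this yields [neɣoge].

[neɣoge]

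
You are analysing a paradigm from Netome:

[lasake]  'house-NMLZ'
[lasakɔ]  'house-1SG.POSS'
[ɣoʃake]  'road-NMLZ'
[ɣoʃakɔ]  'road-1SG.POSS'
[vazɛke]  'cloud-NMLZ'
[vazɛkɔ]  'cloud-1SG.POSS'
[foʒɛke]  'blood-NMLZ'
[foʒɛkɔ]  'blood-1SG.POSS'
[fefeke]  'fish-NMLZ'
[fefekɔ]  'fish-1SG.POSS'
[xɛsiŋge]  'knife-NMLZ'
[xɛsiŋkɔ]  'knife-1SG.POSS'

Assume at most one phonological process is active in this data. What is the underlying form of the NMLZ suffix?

The NMLZ suffix surfaces as [-ge] and [-ke], depending on the final segment of the stem.
The 1SG.POSS suffix, which begins with [k], is invariant after every stem; so [k] is not altered by any rule here.
The NMLZ suffix is therefore /-ge/ underlyingly, with post-vocalic devoicing: voiced stops become voiceless after a vowel.

/-ge/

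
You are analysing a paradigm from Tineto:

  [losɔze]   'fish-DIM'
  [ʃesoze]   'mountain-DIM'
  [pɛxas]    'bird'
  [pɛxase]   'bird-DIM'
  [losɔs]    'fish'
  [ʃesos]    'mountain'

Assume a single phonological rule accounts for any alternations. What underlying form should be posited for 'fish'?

The root 'fish' surfaces as [losɔs] and [losɔze], with a stem-final [s] ~ [z] alternation.
But 'bird' keeps [s] in both environments ([pɛxas], [pɛxase]), so there is no rule changing /s/ to [z] before the DIM suffix.
The alternation reflects word-final obstruent devoicing: voiced obstruents become voiceless word-finally. /z/ is underlying.
Hence 'fish' is /losɔz/ underlyingly.

/losɔz/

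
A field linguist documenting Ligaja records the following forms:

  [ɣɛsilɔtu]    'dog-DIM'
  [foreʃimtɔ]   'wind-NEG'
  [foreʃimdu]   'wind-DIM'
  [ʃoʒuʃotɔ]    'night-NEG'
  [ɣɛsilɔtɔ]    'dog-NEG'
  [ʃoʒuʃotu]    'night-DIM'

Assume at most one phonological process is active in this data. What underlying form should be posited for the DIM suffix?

The DIM morpheme has two allomorphs, [-du] and [-tu].
The NEG suffix, which begins with [t], is invariant after every stem; so [t] is not altered by any rule here.
The DIM suffix is therefore /-du/ underlyingly, with post-vocalic devoicing: voiced stops become voiceless after a vowel.

/-du/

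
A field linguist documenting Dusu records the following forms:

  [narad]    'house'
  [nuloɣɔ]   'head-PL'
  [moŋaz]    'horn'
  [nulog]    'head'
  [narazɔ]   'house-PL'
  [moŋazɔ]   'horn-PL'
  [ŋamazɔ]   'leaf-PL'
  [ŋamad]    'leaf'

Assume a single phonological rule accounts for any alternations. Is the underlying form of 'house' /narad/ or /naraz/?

In [narazɔ] and [narad] the final segment of 'house' alternates: [z] ~ [d].
The stem 'horn' ([moŋazɔ], [moŋaz]) shows [z] unchanged in both environments, so [z] cannot be basic with [d] derived in isolation.
The alternation reflects intervocalic spirantization: voiced stops become fricatives between vowels. /d/ is underlying.

/narad/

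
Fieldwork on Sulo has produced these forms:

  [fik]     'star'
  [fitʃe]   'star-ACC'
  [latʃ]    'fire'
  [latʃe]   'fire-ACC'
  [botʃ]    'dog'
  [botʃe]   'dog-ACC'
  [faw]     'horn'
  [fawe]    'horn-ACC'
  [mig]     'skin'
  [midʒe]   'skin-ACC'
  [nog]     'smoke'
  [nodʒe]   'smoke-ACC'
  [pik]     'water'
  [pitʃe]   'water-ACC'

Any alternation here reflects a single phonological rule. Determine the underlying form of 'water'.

In [pik] and [pitʃe] the final segment of 'water' alternates: [k] ~ [tʃ].
The stem 'dog' ([botʃ], [botʃe]) shows [tʃ] unchanged in both environments, so [tʃ] cannot be basic with [k] derived in isolation.
So /k/ is underlying, and a rule of palatalization before a front vowel — /k/ and /g/ become palato-alveolar [tʃ] and [dʒ] before a front vowel — gives [tʃ].
Hence 'water' is /pik/ underlyingly.

/pik/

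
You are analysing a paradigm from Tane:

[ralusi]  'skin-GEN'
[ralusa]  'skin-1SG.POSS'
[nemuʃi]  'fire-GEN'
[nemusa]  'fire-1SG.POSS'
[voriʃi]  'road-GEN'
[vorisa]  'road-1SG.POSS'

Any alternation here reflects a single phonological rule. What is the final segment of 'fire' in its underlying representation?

/ʃ/

'fire' shows [ʃ] ~ [s] at the end of the stem ([nemuʃi] vs [nemusa]).
The stem 'skin' ([ralusi], [ralusa]) shows [s] unchanged in both environments, so [s] cannot be basic with [ʃ] derived before the GEN suffix.
Therefore /ʃ/ is basic and [s] is derived by depalatalization (palato-alveolar /ʃ/ becomes [s] when no front vowel follows).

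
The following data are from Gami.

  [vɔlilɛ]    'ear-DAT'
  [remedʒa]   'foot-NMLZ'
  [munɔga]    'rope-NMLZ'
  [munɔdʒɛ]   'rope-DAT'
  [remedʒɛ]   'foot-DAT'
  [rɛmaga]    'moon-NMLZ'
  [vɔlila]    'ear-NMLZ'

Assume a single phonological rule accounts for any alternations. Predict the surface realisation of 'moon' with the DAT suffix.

[rɛmadʒɛ]

In [munɔdʒɛ] and [munɔga] the final segment of 'rope' alternates: [dʒ] ~ [g].
But 'foot' keeps [dʒ] in both environments ([remedʒɛ], [remedʒa]), so there is no rule changing /dʒ/ to [g] before the NMLZ suffix.
Therefore /g/ is basic and [dʒ] is derived by palatalization before a front vowel (/g/ becomes palato-alveolar [dʒ] before a front vowel).
From [rɛmaga] the stem 'moon' is /rɛmag/; before a front vowel this yields [rɛmadʒɛ].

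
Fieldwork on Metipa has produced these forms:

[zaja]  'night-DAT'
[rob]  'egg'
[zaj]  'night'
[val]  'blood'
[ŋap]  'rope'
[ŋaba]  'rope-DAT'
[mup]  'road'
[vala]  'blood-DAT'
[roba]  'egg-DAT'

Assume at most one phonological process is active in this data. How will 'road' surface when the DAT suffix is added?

The stem for 'rope' ends in [p] in [ŋap] but [b] in [ŋaba].
The stem 'egg' ([rob], [roba]) shows [b] unchanged in both environments, so [b] cannot be basic with [p] derived in isolation.
Therefore /p/ is basic and [b] is derived by intervocalic voicing (voiceless stops become voiced between vowels).
From [mup] the stem 'road' is /mup/; between vowels this yields [muba].

[muba]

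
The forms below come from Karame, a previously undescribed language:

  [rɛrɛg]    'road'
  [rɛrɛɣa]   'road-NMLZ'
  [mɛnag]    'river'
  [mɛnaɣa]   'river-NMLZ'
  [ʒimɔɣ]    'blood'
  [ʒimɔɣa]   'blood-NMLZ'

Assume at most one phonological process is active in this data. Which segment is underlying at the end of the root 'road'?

/g/

'road' shows [g] ~ [ɣ] at the end of the stem ([rɛrɛg] vs [rɛrɛɣa]).
If /ɣ/ were underlying and a rule turned it into [g] in isolation, 'blood' would also alternate; but it has [ɣ] in both [ʒimɔɣ] and [ʒimɔɣa].
The alternation reflects intervocalic spirantization: voiced stops become fricatives between vowels. /g/ is underlying.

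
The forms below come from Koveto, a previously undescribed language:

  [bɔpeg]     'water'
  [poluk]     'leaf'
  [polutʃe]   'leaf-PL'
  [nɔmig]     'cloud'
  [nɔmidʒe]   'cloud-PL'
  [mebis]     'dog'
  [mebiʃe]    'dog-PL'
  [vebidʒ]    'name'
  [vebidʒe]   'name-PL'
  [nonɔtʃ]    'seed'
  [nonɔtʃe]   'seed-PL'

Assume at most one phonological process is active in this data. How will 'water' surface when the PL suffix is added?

[bɔpedʒe]

The stem for 'cloud' ends in [g] in [nɔmig] but [dʒ] in [nɔmidʒe].
If /dʒ/ were underlying and a rule turned it into [g] in isolation, 'name' would also alternate; but it has [dʒ] in both [vebidʒ] and [vebidʒe].
The alternation reflects palatalization before a front vowel: /k/, /g/ and /s/ become palato-alveolar [tʃ], [dʒ] and [ʃ] before a front vowel. /g/ is underlying.
From [bɔpeg] the stem 'water' is /bɔpeg/; before a front vowel this yields [bɔpedʒe].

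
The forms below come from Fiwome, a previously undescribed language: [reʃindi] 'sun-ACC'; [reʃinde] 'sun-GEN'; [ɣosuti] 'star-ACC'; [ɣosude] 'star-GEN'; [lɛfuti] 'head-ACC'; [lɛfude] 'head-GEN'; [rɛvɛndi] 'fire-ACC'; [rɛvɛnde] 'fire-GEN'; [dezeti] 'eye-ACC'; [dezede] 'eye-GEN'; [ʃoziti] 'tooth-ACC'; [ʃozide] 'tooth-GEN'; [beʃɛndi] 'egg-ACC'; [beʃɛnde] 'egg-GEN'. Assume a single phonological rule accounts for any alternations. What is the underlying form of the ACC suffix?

/-ti/

The ACC suffix surfaces as [-di] and [-ti], depending on the final segment of the stem.
The GEN suffix, which begins with [d], is invariant after every stem; so [d] is not altered by any rule here.
The ACC suffix is therefore /-ti/ underlyingly, with post-nasal voicing: voiceless stops become voiced after a nasal.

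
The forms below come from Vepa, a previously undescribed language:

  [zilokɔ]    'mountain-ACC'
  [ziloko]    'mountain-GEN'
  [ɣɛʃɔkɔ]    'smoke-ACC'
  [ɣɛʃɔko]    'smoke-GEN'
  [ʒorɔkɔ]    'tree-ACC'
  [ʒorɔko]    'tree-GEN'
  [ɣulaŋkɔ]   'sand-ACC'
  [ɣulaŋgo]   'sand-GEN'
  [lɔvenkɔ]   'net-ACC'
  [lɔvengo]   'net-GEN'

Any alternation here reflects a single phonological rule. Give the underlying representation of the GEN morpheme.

The GEN suffix surfaces as [-go] and [-ko], depending on the final segment of the stem.
By contrast the ACC suffix keeps its initial [k] throughout — that segment must be underlying.
So the underlying form is /-go/, and voiced stops become voiceless after a vowel.

/-go/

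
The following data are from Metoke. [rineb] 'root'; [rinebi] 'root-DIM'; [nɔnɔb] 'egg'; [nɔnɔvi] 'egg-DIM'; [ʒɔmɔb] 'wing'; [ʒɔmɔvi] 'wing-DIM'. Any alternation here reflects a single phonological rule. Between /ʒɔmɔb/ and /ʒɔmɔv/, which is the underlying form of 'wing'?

'wing' shows [b] ~ [v] at the end of the stem ([ʒɔmɔb] vs [ʒɔmɔvi]).
The stem 'root' ([rineb], [rinebi]) shows [b] unchanged in both environments, so [b] cannot be basic with [v] derived before the DIM suffix.
The alternation reflects word-final hardening: voiced fricatives become stops word-finally. /v/ is underlying.

/ʒɔmɔv/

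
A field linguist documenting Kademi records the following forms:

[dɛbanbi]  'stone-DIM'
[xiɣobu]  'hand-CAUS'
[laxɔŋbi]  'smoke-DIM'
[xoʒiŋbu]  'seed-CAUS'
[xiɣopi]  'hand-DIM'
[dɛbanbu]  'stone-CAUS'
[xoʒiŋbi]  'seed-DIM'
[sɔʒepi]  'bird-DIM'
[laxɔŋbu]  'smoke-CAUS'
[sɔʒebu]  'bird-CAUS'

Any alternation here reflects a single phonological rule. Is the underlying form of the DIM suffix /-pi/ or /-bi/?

The DIM morpheme has two allomorphs, [-bi] and [-pi].
By contrast the CAUS suffix keeps its initial [b] throughout — that segment must be underlying.
So the underlying form is /-pi/, and voiceless stops become voiced after a nasal.

/-pi/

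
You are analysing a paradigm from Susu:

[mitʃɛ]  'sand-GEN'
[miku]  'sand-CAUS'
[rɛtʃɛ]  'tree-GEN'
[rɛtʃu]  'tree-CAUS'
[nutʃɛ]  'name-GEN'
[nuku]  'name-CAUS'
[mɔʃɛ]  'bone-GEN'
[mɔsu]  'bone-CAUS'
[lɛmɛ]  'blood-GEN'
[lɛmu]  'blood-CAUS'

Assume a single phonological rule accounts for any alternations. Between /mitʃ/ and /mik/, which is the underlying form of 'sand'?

/mik/

The stem for 'sand' ends in [tʃ] in [mitʃɛ] but [k] in [miku].
If /tʃ/ were underlying and a rule turned it into [k] before the CAUS suffix, 'tree' would also alternate; but it has [tʃ] in both [rɛtʃɛ] and [rɛtʃu].
So /k/ is underlying, and a rule of palatalization before a front vowel — /k/ and /s/ become palato-alveolar [tʃ] and [ʃ] before a front vowel — gives [tʃ].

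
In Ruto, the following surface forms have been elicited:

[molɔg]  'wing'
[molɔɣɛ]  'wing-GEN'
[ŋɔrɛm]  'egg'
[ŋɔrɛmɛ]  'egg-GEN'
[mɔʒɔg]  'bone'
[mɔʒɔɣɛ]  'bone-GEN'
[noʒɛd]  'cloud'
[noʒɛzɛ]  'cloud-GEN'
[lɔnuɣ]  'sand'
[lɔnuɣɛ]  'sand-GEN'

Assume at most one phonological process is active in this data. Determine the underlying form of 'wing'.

/molɔg/

The stem for 'wing' ends in [g] in [molɔg] but [ɣ] in [molɔɣɛ].
Compare 'sand', with invariant [ɣ] in [lɔnuɣ] and [lɔnuɣɛ]: an analysis with underlying /ɣ/ and a rule producing [g] in isolation would wrongly predict alternation here too.
So /g/ is underlying, and a rule of intervocalic spirantization — voiced stops become fricatives between vowels — gives [ɣ].
Hence 'wing' is /molɔg/ underlyingly.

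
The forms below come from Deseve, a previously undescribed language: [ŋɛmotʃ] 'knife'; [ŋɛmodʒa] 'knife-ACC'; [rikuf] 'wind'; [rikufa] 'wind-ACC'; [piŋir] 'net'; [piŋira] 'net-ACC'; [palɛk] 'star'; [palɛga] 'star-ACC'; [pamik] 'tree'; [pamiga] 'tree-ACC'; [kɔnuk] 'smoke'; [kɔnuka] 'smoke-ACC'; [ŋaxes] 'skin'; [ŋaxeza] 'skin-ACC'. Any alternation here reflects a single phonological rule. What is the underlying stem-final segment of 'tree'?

'tree' shows [k] ~ [g] at the end of the stem ([pamik] vs [pamiga]).
But 'smoke' keeps [k] in both environments ([kɔnuk], [kɔnuka]), so there is no rule changing /k/ to [g] before the ACC suffix.
So /g/ is underlying, and a rule of word-final obstruent devoicing — voiced obstruents become voiceless word-finally — gives [k].

/g/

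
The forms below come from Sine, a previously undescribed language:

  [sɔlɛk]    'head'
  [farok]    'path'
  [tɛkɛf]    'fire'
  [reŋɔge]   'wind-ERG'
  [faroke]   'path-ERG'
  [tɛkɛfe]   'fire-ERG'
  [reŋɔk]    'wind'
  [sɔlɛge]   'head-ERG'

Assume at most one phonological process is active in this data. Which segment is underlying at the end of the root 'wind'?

The root 'wind' surfaces as [reŋɔk] and [reŋɔge], with a stem-final [k] ~ [g] alternation.
Compare 'path', with invariant [k] in [farok] and [faroke]: an analysis with underlying /k/ and a rule producing [g] before the ERG suffix would wrongly predict alternation here too.
The alternation reflects word-final obstruent devoicing: voiced obstruents become voiceless word-finally. /g/ is underlying.

/g/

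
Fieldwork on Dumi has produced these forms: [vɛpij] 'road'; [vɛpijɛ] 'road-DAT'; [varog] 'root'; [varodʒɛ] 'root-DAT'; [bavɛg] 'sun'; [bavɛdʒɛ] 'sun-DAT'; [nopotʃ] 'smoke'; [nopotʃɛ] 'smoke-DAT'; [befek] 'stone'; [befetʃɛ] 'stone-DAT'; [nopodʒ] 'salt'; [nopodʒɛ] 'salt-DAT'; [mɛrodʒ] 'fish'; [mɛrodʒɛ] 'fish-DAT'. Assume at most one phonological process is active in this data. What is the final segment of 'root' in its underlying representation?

/g/

'root' shows [g] ~ [dʒ] at the end of the stem ([varog] vs [varodʒɛ]).
Compare 'fish', with invariant [dʒ] in [mɛrodʒ] and [mɛrodʒɛ]: an analysis with underlying /dʒ/ and a rule producing [g] in isolation would wrongly predict alternation here too.
The underlying segment must be /g/; /k/ and /g/ become palato-alveolar [tʃ] and [dʒ] before a front vowel, yielding [dʒ] there.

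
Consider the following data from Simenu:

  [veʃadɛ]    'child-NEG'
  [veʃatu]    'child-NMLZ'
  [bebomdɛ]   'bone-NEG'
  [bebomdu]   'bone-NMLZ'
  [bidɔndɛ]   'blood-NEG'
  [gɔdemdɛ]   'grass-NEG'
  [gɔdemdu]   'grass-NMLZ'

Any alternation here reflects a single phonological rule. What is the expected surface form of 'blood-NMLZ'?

The NMLZ morpheme has two allomorphs, [-du] and [-tu].
The NEG suffix, which begins with [d], is invariant after every stem; so [d] is not altered by any rule here.
The NMLZ suffix is therefore /-tu/ underlyingly, with post-nasal voicing: voiceless stops become voiced after a nasal.
After 'blood', which ends in a nasal, the suffix surfaces as [-du], giving [bidɔndu].

[bidɔndu]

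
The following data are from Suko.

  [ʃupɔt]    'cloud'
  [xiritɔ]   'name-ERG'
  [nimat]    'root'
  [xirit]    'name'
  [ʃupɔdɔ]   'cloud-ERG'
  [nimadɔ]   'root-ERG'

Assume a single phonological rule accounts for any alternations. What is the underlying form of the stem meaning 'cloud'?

/ʃupɔd/

In [ʃupɔt] and [ʃupɔdɔ] the final segment of 'cloud' alternates: [t] ~ [d].
If /t/ were underlying and a rule turned it into [d] before the ERG suffix, 'name' would also alternate; but it has [t] in both [xirit] and [xiritɔ].
Therefore /d/ is basic and [t] is derived by word-final obstruent devoicing (voiced obstruents become voiceless word-finally).
So 'cloud' = /ʃupɔd/.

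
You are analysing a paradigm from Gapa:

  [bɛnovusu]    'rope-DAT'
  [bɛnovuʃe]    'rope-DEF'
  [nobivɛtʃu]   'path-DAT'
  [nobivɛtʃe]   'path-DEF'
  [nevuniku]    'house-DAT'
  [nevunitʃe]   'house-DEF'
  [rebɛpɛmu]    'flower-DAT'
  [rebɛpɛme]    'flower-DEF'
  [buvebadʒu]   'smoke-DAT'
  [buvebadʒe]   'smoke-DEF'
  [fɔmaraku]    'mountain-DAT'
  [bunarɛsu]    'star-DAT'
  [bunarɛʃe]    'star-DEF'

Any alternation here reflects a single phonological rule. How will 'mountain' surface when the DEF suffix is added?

The stem for 'house' ends in [k] in [nevuniku] but [tʃ] in [nevunitʃe].
If /tʃ/ were underlying and a rule turned it into [k] before the DAT suffix, 'path' would also alternate; but it has [tʃ] in both [nobivɛtʃu] and [nobivɛtʃe].
Therefore /k/ is basic and [tʃ] is derived by palatalization before a front vowel (/k/ and /s/ become palato-alveolar [tʃ] and [ʃ] before a front vowel).
The one attested form of 'mountain', [fɔmaraku], shows underlying /fɔmarak/. Applying the same rule before a front vowel gives [fɔmaratʃe].

[fɔmaratʃe]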